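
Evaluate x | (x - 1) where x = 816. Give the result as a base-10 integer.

x = 1100110000 = 816
x - 1 = 1100101111
OR    = 1100111111 = 831
(x | (x - 1) sets all bits below the lowest set bit.)

831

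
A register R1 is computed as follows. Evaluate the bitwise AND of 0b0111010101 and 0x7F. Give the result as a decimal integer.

85

a = 111010101
0x7F = 001111111
AND → 001010101 = 85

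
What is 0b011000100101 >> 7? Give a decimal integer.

12

x = 11000100101
shift right by 7 → 00000001100 = 12
(equivalently, floor(1573 / 128))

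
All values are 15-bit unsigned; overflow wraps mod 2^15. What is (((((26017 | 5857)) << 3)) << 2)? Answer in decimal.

26017 = 110010110100001
5857 = 001011011100001
→ | → 111011111100001 = 30689
→ << 3 (mod 2^15) → 011111100001000 = 16136
→ << 2 (mod 2^15) → 111110000100000 = 31776

31776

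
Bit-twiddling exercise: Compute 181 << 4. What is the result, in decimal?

181 = 000010110101
shift left by 4 → 101101010000 = 2896
(equivalently, 181 × 2^4 = 181 × 16)

2896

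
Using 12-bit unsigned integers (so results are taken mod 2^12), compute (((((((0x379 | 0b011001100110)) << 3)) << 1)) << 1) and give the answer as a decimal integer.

0x379 = 001101111001
0b011001100110 = 011001100110
→ | → 011101111111 = 1919
→ << 3 (mod 2^12) → 101111111000 = 3064
→ << 1 (mod 2^12) → 011111110000 = 2032
→ << 1 (mod 2^12) → 111111100000 = 4064

4064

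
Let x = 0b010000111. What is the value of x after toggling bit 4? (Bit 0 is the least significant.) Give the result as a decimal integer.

x = 010000111
bit 4 is currently 0; toggle it via x ^ (1 << 4) = x ^ 16
→ 010010111 = 151

151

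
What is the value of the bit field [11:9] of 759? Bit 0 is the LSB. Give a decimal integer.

v = 0001011110111
Shift right by 9: 0001
Mask low 3 bits: 001 = 1

1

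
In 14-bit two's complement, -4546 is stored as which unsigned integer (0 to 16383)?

4546 in 14 bits: 01000111000010
Invert: 10111000111101
Add 1:  10111000111110 = 11838
(Check: 2^14 - 4546 = 16384 - 4546 = 11838.)

11838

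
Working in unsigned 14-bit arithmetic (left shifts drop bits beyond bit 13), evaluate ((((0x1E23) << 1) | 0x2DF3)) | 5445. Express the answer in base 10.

15863

0x1E23 = 01111000100011
→ << 1 (mod 2^14) → 11110001000110 = 15430
0x2DF3 = 10110111110011
→ | → 11110111110111 = 15863
5445 = 01010101000101
→ | → 11110111110111 = 15863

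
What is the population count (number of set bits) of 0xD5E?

8

0xD5E = 110101011110
Count the 1s: 1 + 1 + 1 + 1 + 1 + 1 + 1 + 1 = 8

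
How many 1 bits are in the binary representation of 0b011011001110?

n = 11011001110
Count the 1s: 1 + 1 + 1 + 1 + 1 + 1 + 1 = 7

7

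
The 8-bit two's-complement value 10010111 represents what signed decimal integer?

-105

pattern = 10010111 (MSB is 1 ⇒ negative)
Invert: 01101000, add 1 → 01101001 = 105, so the value is -105.
(Equivalently: 151 - 2^8 = 151 - 256 = -105.)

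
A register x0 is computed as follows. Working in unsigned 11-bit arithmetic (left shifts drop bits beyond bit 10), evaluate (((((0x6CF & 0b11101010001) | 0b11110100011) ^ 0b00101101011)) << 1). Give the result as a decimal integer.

0x6CF = 11011001111
0b11101010001 = 11101010001
→ & → 11001000001 = 1601
0b11110100011 = 11110100011
→ | → 11111100011 = 2019
0b00101101011 = 00101101011
→ ^ → 11010001000 = 1672
→ << 1 (mod 2^11) → 10100010000 = 1296

1296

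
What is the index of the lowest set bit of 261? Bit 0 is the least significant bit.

0

261 = 100000101
Trailing zeros: 0, so the lowest set bit is bit 0 (value 1).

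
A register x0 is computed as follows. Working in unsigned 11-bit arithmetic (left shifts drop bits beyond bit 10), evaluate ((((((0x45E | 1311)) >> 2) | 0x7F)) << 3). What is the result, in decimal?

1016

0x45E = 10001011110
1311 = 10100011111
→ | → 10101011111 = 1375
→ >> 2 → 00101010111 = 343
0x7F = 00001111111
→ | → 00101111111 = 383
→ << 3 (mod 2^11) → 01111111000 = 1016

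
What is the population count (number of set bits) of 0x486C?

6

0x486C = 100100001101100
Count the 1s: 1 + 1 + 1 + 1 + 1 + 1 = 6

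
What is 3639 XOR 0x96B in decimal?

3639 = 111000110111
0x96B = 100101101011
XOR → 011101011100 = 1884

1884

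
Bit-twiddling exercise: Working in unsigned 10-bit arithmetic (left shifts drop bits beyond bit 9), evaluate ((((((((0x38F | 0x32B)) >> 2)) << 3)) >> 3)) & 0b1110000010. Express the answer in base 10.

2

0x38F = 1110001111
0x32B = 1100101011
→ | → 1110101111 = 943
→ >> 2 → 0011101011 = 235
→ << 3 (mod 2^10) → 1101011000 = 856
→ >> 3 → 0001101011 = 107
0b1110000010 = 1110000010
→ & → 0000000010 = 2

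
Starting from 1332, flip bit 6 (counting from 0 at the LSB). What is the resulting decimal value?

1396

x = 10100110100
bit 6 is currently 0; toggle it via x ^ (1 << 6) = x ^ 64
→ 10101110100 = 1396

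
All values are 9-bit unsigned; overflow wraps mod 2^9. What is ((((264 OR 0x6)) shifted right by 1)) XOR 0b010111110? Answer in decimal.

264 = 100001000
0x6 = 000000110
→ OR → 100001110 = 270
→ shifted right by 1 → 010000111 = 135
0b010111110 = 010111110
→ XOR → 000111001 = 57

57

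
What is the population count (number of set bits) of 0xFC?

0xFC = 11111100
Count the 1s: 1 + 1 + 1 + 1 + 1 + 1 = 6

6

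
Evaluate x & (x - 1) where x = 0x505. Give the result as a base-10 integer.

1284

x = 10100000101 = 1285
x - 1 = 10100000100
AND   = 10100000100 = 1284
(x & (x - 1) clears the lowest set bit of x.)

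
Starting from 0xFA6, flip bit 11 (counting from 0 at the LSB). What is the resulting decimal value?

x = 0111110100110
bit 11 is currently 1; toggle it via x ^ (1 << 11) = x ^ 2048
→ 0011110100110 = 1958

1958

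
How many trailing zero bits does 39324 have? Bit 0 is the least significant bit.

39324 = 1001100110011100
Trailing zeros: 2, so the lowest set bit is bit 2 (value 4).

2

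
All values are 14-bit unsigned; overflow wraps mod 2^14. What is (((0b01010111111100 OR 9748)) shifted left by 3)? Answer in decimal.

0b01010111111100 = 01010111111100
9748 = 10011000010100
→ OR → 11011111111100 = 14332
→ shifted left by 3 (mod 2^14) → 11111111100000 = 16352

16352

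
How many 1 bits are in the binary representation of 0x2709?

6

0x2709 = 10011100001001
Count the 1s: 1 + 1 + 1 + 1 + 1 + 1 = 6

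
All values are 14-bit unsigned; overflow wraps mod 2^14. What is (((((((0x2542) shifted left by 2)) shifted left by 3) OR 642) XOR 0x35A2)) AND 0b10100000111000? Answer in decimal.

2080

0x2542 = 10010101000010
→ shifted left by 2 (mod 2^14) → 01010100001000 = 5384
→ shifted left by 3 (mod 2^14) → 10100001000000 = 10304
642 = 00001010000010
→ OR → 10101011000010 = 10946
0x35A2 = 11010110100010
→ XOR → 01111101100000 = 8032
0b10100000111000 = 10100000111000
→ AND → 00100000100000 = 2080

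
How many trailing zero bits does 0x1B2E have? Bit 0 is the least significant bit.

0x1B2E = 1101100101110
Trailing zeros: 1, so the lowest set bit is bit 1 (value 2).

1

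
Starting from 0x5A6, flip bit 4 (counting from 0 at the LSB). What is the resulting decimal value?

x = 10110100110
bit 4 is currently 0; toggle it via x ^ (1 << 4) = x ^ 16
→ 10110110110 = 1462

1462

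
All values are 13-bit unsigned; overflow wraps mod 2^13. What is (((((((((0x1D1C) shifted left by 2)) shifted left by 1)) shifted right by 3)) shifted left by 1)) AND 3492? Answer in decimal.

0x1D1C = 1110100011100
→ shifted left by 2 (mod 2^13) → 1010001110000 = 5232
→ shifted left by 1 (mod 2^13) → 0100011100000 = 2272
→ shifted right by 3 → 0000100011100 = 284
→ shifted left by 1 (mod 2^13) → 0001000111000 = 568
3492 = 0110110100100
→ AND → 0000000100000 = 32

32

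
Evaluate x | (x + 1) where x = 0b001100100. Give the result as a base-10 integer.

101

x = 1100100 = 100
x + 1 = 1100101
OR    = 1100101 = 101
(x | (x + 1) sets the lowest cleared bit.)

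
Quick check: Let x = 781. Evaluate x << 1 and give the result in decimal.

781 = 01100001101
shift left by 1 → 11000011010 = 1562
(equivalently, 781 × 2^1 = 781 × 2)

1562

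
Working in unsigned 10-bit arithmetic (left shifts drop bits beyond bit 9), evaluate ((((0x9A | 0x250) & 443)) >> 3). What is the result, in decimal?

19

0x9A = 0010011010
0x250 = 1001010000
→ | → 1011011010 = 730
443 = 0110111011
→ & → 0010011010 = 154
→ >> 3 → 0000010011 = 19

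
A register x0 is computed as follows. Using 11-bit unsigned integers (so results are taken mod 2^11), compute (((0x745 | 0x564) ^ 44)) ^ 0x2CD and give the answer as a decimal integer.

0x745 = 11101000101
0x564 = 10101100100
→ | → 11101100101 = 1893
44 = 00000101100
→ ^ → 11101001001 = 1865
0x2CD = 01011001101
→ ^ → 10110000100 = 1412

1412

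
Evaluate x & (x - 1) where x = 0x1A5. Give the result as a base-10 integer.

x = 110100101 = 421
x - 1 = 110100100
AND   = 110100100 = 420
(x & (x - 1) clears the lowest set bit of x.)

420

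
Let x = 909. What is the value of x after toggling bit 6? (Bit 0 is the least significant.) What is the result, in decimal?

x = 01110001101
bit 6 is currently 0; toggle it via x ^ (1 << 6) = x ^ 64
→ 01111001101 = 973

973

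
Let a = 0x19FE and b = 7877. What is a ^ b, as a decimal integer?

0x19FE = 1100111111110
7877 = 1111011000101
XOR → 0011100111011 = 1851

1851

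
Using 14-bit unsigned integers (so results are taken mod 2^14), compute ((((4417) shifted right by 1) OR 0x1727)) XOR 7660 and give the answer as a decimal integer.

4417 = 01000101000001
→ shifted right by 1 → 00100010100000 = 2208
0x1727 = 01011100100111
→ OR → 01111110100111 = 8103
7660 = 01110111101100
→ XOR → 00001001001011 = 587

587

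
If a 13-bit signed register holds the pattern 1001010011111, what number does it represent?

pattern = 1001010011111 (MSB is 1 ⇒ negative)
Invert: 0110101100000, add 1 → 0110101100001 = 3425, so the value is -3425.
(Equivalently: 4767 - 2^13 = 4767 - 8192 = -3425.)

-3425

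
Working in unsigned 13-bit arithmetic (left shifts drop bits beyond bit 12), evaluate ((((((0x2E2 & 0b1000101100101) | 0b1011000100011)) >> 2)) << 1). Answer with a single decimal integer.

2864

0x2E2 = 0001011100010
0b1000101100101 = 1000101100101
→ & → 0000001100000 = 96
0b1011000100011 = 1011000100011
→ | → 1011001100011 = 5731
→ >> 2 → 0010110011000 = 1432
→ << 1 (mod 2^13) → 0101100110000 = 2864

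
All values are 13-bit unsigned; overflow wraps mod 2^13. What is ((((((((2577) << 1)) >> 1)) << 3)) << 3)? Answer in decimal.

1088

2577 = 0101000010001
→ << 1 (mod 2^13) → 1010000100010 = 5154
→ >> 1 → 0101000010001 = 2577
→ << 3 (mod 2^13) → 1000010001000 = 4232
→ << 3 (mod 2^13) → 0010001000000 = 1088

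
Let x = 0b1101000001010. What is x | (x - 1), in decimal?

x = 1101000001010 = 6666
x - 1 = 1101000001001
OR    = 1101000001011 = 6667
(x | (x - 1) sets all bits below the lowest set bit.)

6667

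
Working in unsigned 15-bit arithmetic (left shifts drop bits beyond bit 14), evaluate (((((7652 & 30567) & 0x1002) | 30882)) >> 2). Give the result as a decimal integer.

7720

7652 = 001110111100100
30567 = 111011101100111
→ & → 001010101100100 = 5476
0x1002 = 001000000000010
→ & → 001000000000000 = 4096
30882 = 111100010100010
→ | → 111100010100010 = 30882
→ >> 2 → 001111000101000 = 7720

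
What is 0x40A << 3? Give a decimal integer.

0x40A = 00010000001010
shift left by 3 → 10000001010000 = 8272
(equivalently, 1034 × 2^3 = 1034 × 8)

8272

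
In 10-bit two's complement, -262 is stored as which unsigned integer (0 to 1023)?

262 in 10 bits: 0100000110
Invert: 1011111001
Add 1:  1011111010 = 762
(Check: 2^10 - 262 = 1024 - 262 = 762.)

762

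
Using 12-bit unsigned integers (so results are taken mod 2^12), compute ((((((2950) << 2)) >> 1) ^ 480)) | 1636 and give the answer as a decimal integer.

2950 = 101110000110
→ << 2 (mod 2^12) → 111000011000 = 3608
→ >> 1 → 011100001100 = 1804
480 = 000111100000
→ ^ → 011011101100 = 1772
1636 = 011001100100
→ | → 011011101100 = 1772

1772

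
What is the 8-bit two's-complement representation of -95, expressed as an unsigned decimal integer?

161

95 in 8 bits: 01011111
Invert: 10100000
Add 1:  10100001 = 161
(Check: 2^8 - 95 = 256 - 95 = 161.)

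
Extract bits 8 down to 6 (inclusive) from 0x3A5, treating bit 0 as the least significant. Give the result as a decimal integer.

v = 01110100101
Shift right by 6: 01110
Mask low 3 bits: 110 = 6

6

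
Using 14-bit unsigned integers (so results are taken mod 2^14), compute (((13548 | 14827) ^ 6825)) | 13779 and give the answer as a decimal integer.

14295

13548 = 11010011101100
14827 = 11100111101011
→ | → 11110111101111 = 15855
6825 = 01101010101001
→ ^ → 10011101000110 = 10054
13779 = 11010111010011
→ | → 11011111010111 = 14295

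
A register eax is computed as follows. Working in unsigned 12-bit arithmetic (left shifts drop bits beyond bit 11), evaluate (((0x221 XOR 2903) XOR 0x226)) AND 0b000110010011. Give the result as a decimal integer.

0x221 = 001000100001
2903 = 101101010111
→ XOR → 100101110110 = 2422
0x226 = 001000100110
→ XOR → 101101010000 = 2896
0b000110010011 = 000110010011
→ AND → 000100010000 = 272

272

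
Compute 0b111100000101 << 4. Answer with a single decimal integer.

x = 0000111100000101
shift left by 4 → 1111000001010000 = 61520
(equivalently, 3845 × 2^4 = 3845 × 16)

61520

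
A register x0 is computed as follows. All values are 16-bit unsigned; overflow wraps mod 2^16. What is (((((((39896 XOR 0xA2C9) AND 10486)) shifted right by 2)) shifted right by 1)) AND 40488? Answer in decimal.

1024

39896 = 1001101111011000
0xA2C9 = 1010001011001001
→ XOR → 0011100100010001 = 14609
10486 = 0010100011110110
→ AND → 0010100000010000 = 10256
→ shifted right by 2 → 0000101000000100 = 2564
→ shifted right by 1 → 0000010100000010 = 1282
40488 = 1001111000101000
→ AND → 0000010000000000 = 1024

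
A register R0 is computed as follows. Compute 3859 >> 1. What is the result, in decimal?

3859 = 111100010011
shift right by 1 → 011110001001 = 1929
(equivalently, floor(3859 / 2))

1929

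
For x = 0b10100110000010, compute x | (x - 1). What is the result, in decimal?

10627

x = 10100110000010 = 10626
x - 1 = 10100110000001
OR    = 10100110000011 = 10627
(x | (x - 1) sets all bits below the lowest set bit.)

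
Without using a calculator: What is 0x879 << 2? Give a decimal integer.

0x879 = 00100001111001
shift left by 2 → 10000111100100 = 8676
(equivalently, 2169 × 2^2 = 2169 × 4)

8676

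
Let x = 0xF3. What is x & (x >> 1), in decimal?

x = 11110011 = 243
x>>1 = 01111001
AND  = 01110001 = 113
(x & (x >> 1) has a 1 wherever x has two consecutive 1 bits.)

113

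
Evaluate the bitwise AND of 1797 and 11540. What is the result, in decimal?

1797 = 00011100000101
11540 = 10110100010100
AND → 00010100000100 = 1284

1284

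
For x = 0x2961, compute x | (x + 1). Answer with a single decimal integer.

10595

x = 10100101100001 = 10593
x + 1 = 10100101100010
OR    = 10100101100011 = 10595
(x | (x + 1) sets the lowest cleared bit.)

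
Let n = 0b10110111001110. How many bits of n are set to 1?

9

n = 10110111001110
Count the 1s: 1 + 1 + 1 + 1 + 1 + 1 + 1 + 1 + 1 = 9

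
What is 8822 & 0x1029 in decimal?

32

8822 = 10001001110110
0x1029 = 01000000101001
AND → 00000000100000 = 32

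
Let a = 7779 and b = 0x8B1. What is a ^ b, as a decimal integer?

5842

7779 = 1111001100011
0x8B1 = 0100010110001
XOR → 1011011010010 = 5842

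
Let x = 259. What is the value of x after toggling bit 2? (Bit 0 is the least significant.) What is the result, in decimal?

263

x = 0100000011
bit 2 is currently 0; toggle it via x ^ (1 << 2) = x ^ 4
→ 0100000111 = 263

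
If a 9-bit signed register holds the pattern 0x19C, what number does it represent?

-100

pattern = 110011100 (MSB is 1 ⇒ negative)
Invert: 001100011, add 1 → 001100100 = 100, so the value is -100.
(Equivalently: 412 - 2^9 = 412 - 512 = -100.)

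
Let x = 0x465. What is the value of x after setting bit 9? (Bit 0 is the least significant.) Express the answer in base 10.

x = 010001100101
bit 9 is currently 0; set it via x | (1 << 9) = x | 512
→ 011001100101 = 1637

1637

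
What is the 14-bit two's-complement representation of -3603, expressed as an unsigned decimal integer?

12781

3603 in 14 bits: 00111000010011
Invert: 11000111101100
Add 1:  11000111101101 = 12781
(Check: 2^14 - 3603 = 16384 - 3603 = 12781.)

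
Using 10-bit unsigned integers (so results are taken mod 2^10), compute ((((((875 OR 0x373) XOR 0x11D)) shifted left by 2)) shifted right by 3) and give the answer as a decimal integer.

51

875 = 1101101011
0x373 = 1101110011
→ OR → 1101111011 = 891
0x11D = 0100011101
→ XOR → 1001100110 = 614
→ shifted left by 2 (mod 2^10) → 0110011000 = 408
→ shifted right by 3 → 0000110011 = 51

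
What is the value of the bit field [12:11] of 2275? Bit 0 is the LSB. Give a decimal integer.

1

v = 00100011100011
Shift right by 11: 001
Mask low 2 bits: 01 = 1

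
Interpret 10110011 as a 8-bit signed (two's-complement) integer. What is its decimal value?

pattern = 10110011 (MSB is 1 ⇒ negative)
Invert: 01001100, add 1 → 01001101 = 77, so the value is -77.
(Equivalently: 179 - 2^8 = 179 - 256 = -77.)

-77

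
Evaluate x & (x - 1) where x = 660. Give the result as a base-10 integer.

656

x = 1010010100 = 660
x - 1 = 1010010011
AND   = 1010010000 = 656
(x & (x - 1) clears the lowest set bit of x.)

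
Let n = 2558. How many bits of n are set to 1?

9

2558 = 100111111110
Count the 1s: 1 + 1 + 1 + 1 + 1 + 1 + 1 + 1 + 1 = 9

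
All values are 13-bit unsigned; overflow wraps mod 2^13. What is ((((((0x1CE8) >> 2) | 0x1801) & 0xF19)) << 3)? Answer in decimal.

6344

0x1CE8 = 1110011101000
→ >> 2 → 0011100111010 = 1850
0x1801 = 1100000000001
→ | → 1111100111011 = 7995
0xF19 = 0111100011001
→ & → 0111100011001 = 3865
→ << 3 (mod 2^13) → 1100011001000 = 6344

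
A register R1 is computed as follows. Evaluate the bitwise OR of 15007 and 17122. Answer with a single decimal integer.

15007 = 011101010011111
17122 = 100001011100010
 OR → 111101011111111 = 31487

31487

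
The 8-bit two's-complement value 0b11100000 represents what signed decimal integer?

-32

pattern = 11100000 (MSB is 1 ⇒ negative)
Invert: 00011111, add 1 → 00100000 = 32, so the value is -32.
(Equivalently: 224 - 2^8 = 224 - 256 = -32.)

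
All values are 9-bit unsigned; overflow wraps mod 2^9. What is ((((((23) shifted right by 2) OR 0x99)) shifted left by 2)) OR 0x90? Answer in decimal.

244

23 = 000010111
→ shifted right by 2 → 000000101 = 5
0x99 = 010011001
→ OR → 010011101 = 157
→ shifted left by 2 (mod 2^9) → 001110100 = 116
0x90 = 010010000
→ OR → 011110100 = 244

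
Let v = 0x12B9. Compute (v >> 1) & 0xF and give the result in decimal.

v = 1001010111001
Shift right by 1: 100101011100
Mask low 4 bits: 1100 = 12

12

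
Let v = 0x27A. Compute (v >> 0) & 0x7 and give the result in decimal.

2

v = 1001111010
Shift right by 0: 1001111010
Mask low 3 bits: 010 = 2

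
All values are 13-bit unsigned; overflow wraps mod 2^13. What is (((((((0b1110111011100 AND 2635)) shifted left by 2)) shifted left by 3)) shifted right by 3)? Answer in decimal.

0b1110111011100 = 1110111011100
2635 = 0101001001011
→ AND → 0100001001000 = 2120
→ shifted left by 2 (mod 2^13) → 0000100100000 = 288
→ shifted left by 3 (mod 2^13) → 0100100000000 = 2304
→ shifted right by 3 → 0000100100000 = 288

288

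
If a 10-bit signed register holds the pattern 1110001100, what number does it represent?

pattern = 1110001100 (MSB is 1 ⇒ negative)
Invert: 0001110011, add 1 → 0001110100 = 116, so the value is -116.
(Equivalently: 908 - 2^10 = 908 - 1024 = -116.)

-116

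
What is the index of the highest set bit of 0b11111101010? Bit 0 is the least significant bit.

10

0b11111101010 = 11111101010
The topmost 1 is at position 10 (since 2^10 = 1024 ≤ 2026 < 2048).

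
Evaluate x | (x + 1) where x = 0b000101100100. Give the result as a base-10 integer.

357

x = 101100100 = 356
x + 1 = 101100101
OR    = 101100101 = 357
(x | (x + 1) sets the lowest cleared bit.)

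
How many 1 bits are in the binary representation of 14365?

7

14365 = 11100000011101
Count the 1s: 1 + 1 + 1 + 1 + 1 + 1 + 1 = 7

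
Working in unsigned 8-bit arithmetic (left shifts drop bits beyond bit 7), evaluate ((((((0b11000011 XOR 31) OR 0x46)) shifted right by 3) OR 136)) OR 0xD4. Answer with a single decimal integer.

223

0b11000011 = 11000011
31 = 00011111
→ XOR → 11011100 = 220
0x46 = 01000110
→ OR → 11011110 = 222
→ shifted right by 3 → 00011011 = 27
136 = 10001000
→ OR → 10011011 = 155
0xD4 = 11010100
→ OR → 11011111 = 223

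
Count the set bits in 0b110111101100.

n = 110111101100
Count the 1s: 1 + 1 + 1 + 1 + 1 + 1 + 1 + 1 = 8

8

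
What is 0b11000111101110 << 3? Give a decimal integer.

x = 00011000111101110
shift left by 3 → 11000111101110000 = 102256
(equivalently, 12782 × 2^3 = 12782 × 8)

102256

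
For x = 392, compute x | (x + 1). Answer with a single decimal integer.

393

x = 110001000 = 392
x + 1 = 110001001
OR    = 110001001 = 393
(x | (x + 1) sets the lowest cleared bit.)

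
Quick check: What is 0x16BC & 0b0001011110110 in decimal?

692

0x16BC = 1011010111100
b = 0001011110110
AND → 0001010110100 = 692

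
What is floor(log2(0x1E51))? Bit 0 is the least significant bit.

0x1E51 = 1111001010001
The topmost 1 is at position 12 (since 2^12 = 4096 ≤ 7761 < 8192).

12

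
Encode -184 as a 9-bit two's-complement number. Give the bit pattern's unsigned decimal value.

184 in 9 bits: 010111000
Invert: 101000111
Add 1:  101001000 = 328
(Check: 2^9 - 184 = 512 - 184 = 328.)

328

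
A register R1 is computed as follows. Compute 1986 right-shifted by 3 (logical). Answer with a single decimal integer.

248

1986 = 11111000010
shift right by 3 → 00011111000 = 248
(equivalently, floor(1986 / 8))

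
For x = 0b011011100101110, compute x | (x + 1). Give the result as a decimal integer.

14127

x = 11011100101110 = 14126
x + 1 = 11011100101111
OR    = 11011100101111 = 14127
(x | (x + 1) sets the lowest cleared bit.)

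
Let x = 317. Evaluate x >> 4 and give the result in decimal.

19

317 = 100111101
shift right by 4 → 000010011 = 19
(equivalently, floor(317 / 16))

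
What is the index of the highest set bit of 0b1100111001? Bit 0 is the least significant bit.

9

0b1100111001 = 1100111001
The topmost 1 is at position 9 (since 2^9 = 512 ≤ 825 < 1024).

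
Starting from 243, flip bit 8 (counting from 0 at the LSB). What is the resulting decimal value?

x = 0000011110011
bit 8 is currently 0; toggle it via x ^ (1 << 8) = x ^ 256
→ 0000111110011 = 499

499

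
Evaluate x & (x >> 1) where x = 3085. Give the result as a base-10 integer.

1028

x = 110000001101 = 3085
x>>1 = 011000000110
AND  = 010000000100 = 1028
(x & (x >> 1) has a 1 wherever x has two consecutive 1 bits.)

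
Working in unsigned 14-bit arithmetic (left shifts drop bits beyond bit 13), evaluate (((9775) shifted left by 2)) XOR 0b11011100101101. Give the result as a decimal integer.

9775 = 10011000101111
→ shifted left by 2 (mod 2^14) → 01100010111100 = 6332
0b11011100101101 = 11011100101101
→ XOR → 10111110010001 = 12177

12177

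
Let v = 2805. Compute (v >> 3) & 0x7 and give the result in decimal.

6

v = 00101011110101
Shift right by 3: 00101011110
Mask low 3 bits: 110 = 6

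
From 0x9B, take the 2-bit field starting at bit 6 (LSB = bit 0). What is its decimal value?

2

v = 0010011011
Shift right by 6: 0010
Mask low 2 bits: 10 = 2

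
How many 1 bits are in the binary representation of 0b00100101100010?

5

n = 100101100010
Count the 1s: 1 + 1 + 1 + 1 + 1 = 5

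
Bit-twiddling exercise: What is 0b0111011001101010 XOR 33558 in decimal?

62844

a = 0111011001101010
33558 = 1000001100010110
XOR → 1111010101111100 = 62844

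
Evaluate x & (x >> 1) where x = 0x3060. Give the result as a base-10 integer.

x = 11000001100000 = 12384
x>>1 = 01100000110000
AND  = 01000000100000 = 4128
(x & (x >> 1) has a 1 wherever x has two consecutive 1 bits.)

4128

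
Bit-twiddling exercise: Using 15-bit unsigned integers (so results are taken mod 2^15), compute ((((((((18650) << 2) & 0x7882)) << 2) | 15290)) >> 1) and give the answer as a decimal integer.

7645

18650 = 100100011011010
→ << 2 (mod 2^15) → 010001101101000 = 9064
0x7882 = 111100010000010
→ & → 010000000000000 = 8192
→ << 2 (mod 2^15) → 000000000000000 = 0
15290 = 011101110111010
→ | → 011101110111010 = 15290
→ >> 1 → 001110111011101 = 7645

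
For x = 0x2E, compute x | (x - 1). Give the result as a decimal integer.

x = 101110 = 46
x - 1 = 101101
OR    = 101111 = 47
(x | (x - 1) sets all bits below the lowest set bit.)

47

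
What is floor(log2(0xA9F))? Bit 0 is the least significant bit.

11

0xA9F = 101010011111
The topmost 1 is at position 11 (since 2^11 = 2048 ≤ 2719 < 4096).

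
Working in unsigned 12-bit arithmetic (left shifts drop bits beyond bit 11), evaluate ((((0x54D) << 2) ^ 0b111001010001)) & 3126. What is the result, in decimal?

2084

0x54D = 010101001101
→ << 2 (mod 2^12) → 010100110100 = 1332
0b111001010001 = 111001010001
→ ^ → 101101100101 = 2917
3126 = 110000110110
→ & → 100000100100 = 2084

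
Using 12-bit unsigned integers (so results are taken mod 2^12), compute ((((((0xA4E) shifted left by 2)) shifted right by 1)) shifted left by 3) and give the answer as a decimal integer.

0xA4E = 101001001110
→ shifted left by 2 (mod 2^12) → 100100111000 = 2360
→ shifted right by 1 → 010010011100 = 1180
→ shifted left by 3 (mod 2^12) → 010011100000 = 1248

1248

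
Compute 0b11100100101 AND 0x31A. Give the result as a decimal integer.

a = 11100100101
0x31A = 01100011010
AND → 01100000000 = 768

768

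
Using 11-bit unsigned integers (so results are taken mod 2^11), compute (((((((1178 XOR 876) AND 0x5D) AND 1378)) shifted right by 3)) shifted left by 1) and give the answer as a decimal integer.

16

1178 = 10010011010
876 = 01101101100
→ XOR → 11111110110 = 2038
0x5D = 00001011101
→ AND → 00001010100 = 84
1378 = 10101100010
→ AND → 00001000000 = 64
→ shifted right by 3 → 00000001000 = 8
→ shifted left by 1 (mod 2^11) → 00000010000 = 16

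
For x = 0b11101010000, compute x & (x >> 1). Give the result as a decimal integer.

x = 11101010000 = 1872
x>>1 = 01110101000
AND  = 01100000000 = 768
(x & (x >> 1) has a 1 wherever x has two consecutive 1 bits.)

768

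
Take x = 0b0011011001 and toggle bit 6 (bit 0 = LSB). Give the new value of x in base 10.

153

x = 0011011001
bit 6 is currently 1; toggle it via x ^ (1 << 6) = x ^ 64
→ 0010011001 = 153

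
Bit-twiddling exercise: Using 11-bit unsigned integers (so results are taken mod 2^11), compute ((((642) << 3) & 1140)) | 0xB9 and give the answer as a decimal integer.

1209

642 = 01010000010
→ << 3 (mod 2^11) → 10000010000 = 1040
1140 = 10001110100
→ & → 10000010000 = 1040
0xB9 = 00010111001
→ | → 10010111001 = 1209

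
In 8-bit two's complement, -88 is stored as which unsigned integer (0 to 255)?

88 in 8 bits: 01011000
Invert: 10100111
Add 1:  10101000 = 168
(Check: 2^8 - 88 = 256 - 88 = 168.)

168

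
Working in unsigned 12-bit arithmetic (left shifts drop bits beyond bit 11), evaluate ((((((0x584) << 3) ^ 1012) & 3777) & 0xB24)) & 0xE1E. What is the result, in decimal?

0x584 = 010110000100
→ << 3 (mod 2^12) → 110000100000 = 3104
1012 = 001111110100
→ ^ → 111111010100 = 4052
3777 = 111011000001
→ & → 111011000000 = 3776
0xB24 = 101100100100
→ & → 101000000000 = 2560
0xE1E = 111000011110
→ & → 101000000000 = 2560

2560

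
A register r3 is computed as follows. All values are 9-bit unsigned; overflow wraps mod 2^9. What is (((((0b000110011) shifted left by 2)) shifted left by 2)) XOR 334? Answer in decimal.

126

0b000110011 = 000110011
→ shifted left by 2 (mod 2^9) → 011001100 = 204
→ shifted left by 2 (mod 2^9) → 100110000 = 304
334 = 101001110
→ XOR → 001111110 = 126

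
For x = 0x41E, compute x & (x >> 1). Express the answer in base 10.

x = 10000011110 = 1054
x>>1 = 01000001111
AND  = 00000001110 = 14
(x & (x >> 1) has a 1 wherever x has two consecutive 1 bits.)

14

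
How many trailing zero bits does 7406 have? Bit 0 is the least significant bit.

1

7406 = 1110011101110
Trailing zeros: 1, so the lowest set bit is bit 1 (value 2).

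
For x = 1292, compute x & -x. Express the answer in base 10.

4

x = 10100001100 = 1292
-x (two's complement) = …01011110100
AND   = 00000000100 = 4
(x & -x isolates the lowest set bit of x.)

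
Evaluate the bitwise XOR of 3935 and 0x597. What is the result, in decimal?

2760

3935 = 111101011111
0x597 = 010110010111
XOR → 101011001000 = 2760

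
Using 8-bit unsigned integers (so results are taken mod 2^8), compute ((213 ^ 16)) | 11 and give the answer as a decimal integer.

213 = 11010101
16 = 00010000
→ ^ → 11000101 = 197
11 = 00001011
→ | → 11001111 = 207

207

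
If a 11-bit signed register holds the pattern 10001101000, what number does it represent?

-920

pattern = 10001101000 (MSB is 1 ⇒ negative)
Invert: 01110010111, add 1 → 01110011000 = 920, so the value is -920.
(Equivalently: 1128 - 2^11 = 1128 - 2048 = -920.)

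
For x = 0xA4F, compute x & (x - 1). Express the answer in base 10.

2638

x = 101001001111 = 2639
x - 1 = 101001001110
AND   = 101001001110 = 2638
(x & (x - 1) clears the lowest set bit of x.)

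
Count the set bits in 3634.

6

3634 = 111000110010
Count the 1s: 1 + 1 + 1 + 1 + 1 + 1 = 6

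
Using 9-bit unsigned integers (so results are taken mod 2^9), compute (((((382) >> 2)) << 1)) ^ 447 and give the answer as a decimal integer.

382 = 101111110
→ >> 2 → 001011111 = 95
→ << 1 (mod 2^9) → 010111110 = 190
447 = 110111111
→ ^ → 100000001 = 257

257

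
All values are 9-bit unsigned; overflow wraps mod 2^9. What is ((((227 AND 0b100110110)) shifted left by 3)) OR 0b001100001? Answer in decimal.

227 = 011100011
0b100110110 = 100110110
→ AND → 000100010 = 34
→ shifted left by 3 (mod 2^9) → 100010000 = 272
0b001100001 = 001100001
→ OR → 101110001 = 369

369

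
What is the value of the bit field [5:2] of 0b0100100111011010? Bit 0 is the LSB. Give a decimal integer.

6

v = 0100100111011010
Shift right by 2: 01001001110110
Mask low 4 bits: 0110 = 6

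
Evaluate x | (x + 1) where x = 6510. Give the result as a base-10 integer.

6511

x = 1100101101110 = 6510
x + 1 = 1100101101111
OR    = 1100101101111 = 6511
(x | (x + 1) sets the lowest cleared bit.)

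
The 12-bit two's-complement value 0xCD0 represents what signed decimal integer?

pattern = 110011010000 (MSB is 1 ⇒ negative)
Invert: 001100101111, add 1 → 001100110000 = 816, so the value is -816.
(Equivalently: 3280 - 2^12 = 3280 - 4096 = -816.)

-816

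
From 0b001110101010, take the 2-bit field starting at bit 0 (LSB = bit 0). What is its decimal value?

v = 001110101010
Shift right by 0: 001110101010
Mask low 2 bits: 10 = 2

2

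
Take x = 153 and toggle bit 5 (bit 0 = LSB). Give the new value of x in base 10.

185

x = 0010011001
bit 5 is currently 0; toggle it via x ^ (1 << 5) = x ^ 32
→ 0010111001 = 185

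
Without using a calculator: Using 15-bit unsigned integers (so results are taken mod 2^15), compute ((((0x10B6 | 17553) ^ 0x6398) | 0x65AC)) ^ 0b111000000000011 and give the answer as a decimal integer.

1964

0x10B6 = 001000010110110
17553 = 100010010010001
→ | → 101010010110111 = 21687
0x6398 = 110001110011000
→ ^ → 011011100101111 = 14127
0x65AC = 110010110101100
→ | → 111011110101111 = 30639
0b111000000000011 = 111000000000011
→ ^ → 000011110101100 = 1964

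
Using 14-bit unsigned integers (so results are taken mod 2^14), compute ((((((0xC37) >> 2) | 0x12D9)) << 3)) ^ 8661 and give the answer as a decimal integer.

0xC37 = 00110000110111
→ >> 2 → 00001100001101 = 781
0x12D9 = 01001011011001
→ | → 01001111011101 = 5085
→ << 3 (mod 2^14) → 01111011101000 = 7912
8661 = 10000111010101
→ ^ → 11111100111101 = 16189

16189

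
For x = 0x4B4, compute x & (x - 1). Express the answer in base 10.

1200

x = 10010110100 = 1204
x - 1 = 10010110011
AND   = 10010110000 = 1200
(x & (x - 1) clears the lowest set bit of x.)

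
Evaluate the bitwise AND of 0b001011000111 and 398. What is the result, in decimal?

134

a = 1011000111
398 = 0110001110
AND → 0010000110 = 134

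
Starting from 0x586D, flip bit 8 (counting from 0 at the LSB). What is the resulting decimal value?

x = 101100001101101
bit 8 is currently 0; toggle it via x ^ (1 << 8) = x ^ 256
→ 101100101101101 = 22893

22893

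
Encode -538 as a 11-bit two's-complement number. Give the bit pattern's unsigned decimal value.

538 in 11 bits: 01000011010
Invert: 10111100101
Add 1:  10111100110 = 1510
(Check: 2^11 - 538 = 2048 - 538 = 1510.)

1510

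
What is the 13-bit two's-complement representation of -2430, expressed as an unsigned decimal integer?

5762

2430 in 13 bits: 0100101111110
Invert: 1011010000001
Add 1:  1011010000010 = 5762
(Check: 2^13 - 2430 = 8192 - 2430 = 5762.)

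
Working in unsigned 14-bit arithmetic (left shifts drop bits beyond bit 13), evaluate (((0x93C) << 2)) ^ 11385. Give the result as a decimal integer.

2185

0x93C = 00100100111100
→ << 2 (mod 2^14) → 10010011110000 = 9456
11385 = 10110001111001
→ ^ → 00100010001001 = 2185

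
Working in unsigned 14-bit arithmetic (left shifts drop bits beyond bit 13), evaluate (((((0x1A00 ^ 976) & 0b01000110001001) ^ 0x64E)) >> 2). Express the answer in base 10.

0x1A00 = 01101000000000
976 = 00001111010000
→ ^ → 01100111010000 = 6608
0b01000110001001 = 01000110001001
→ & → 01000110000000 = 4480
0x64E = 00011001001110
→ ^ → 01011111001110 = 6094
→ >> 2 → 00010111110011 = 1523

1523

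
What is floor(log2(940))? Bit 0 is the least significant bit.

9

940 = 1110101100
The topmost 1 is at position 9 (since 2^9 = 512 ≤ 940 < 1024).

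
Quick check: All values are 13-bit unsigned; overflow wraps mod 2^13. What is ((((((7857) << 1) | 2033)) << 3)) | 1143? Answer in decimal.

8191

7857 = 1111010110001
→ << 1 (mod 2^13) → 1110101100010 = 7522
2033 = 0011111110001
→ | → 1111111110011 = 8179
→ << 3 (mod 2^13) → 1111110011000 = 8088
1143 = 0010001110111
→ | → 1111111111111 = 8191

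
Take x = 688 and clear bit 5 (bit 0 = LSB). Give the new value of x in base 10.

656

x = 001010110000
bit 5 is currently 1; clear it via x & ~(1 << 5) = x & ~32
→ 001010010000 = 656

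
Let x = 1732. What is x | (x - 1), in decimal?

x = 11011000100 = 1732
x - 1 = 11011000011
OR    = 11011000111 = 1735
(x | (x - 1) sets all bits below the lowest set bit.)

1735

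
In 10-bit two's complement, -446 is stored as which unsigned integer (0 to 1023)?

446 in 10 bits: 0110111110
Invert: 1001000001
Add 1:  1001000010 = 578
(Check: 2^10 - 446 = 1024 - 446 = 578.)

578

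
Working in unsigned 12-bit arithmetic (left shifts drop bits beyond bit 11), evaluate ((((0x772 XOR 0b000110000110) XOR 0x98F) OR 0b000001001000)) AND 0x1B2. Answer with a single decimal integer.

306

0x772 = 011101110010
0b000110000110 = 000110000110
→ XOR → 011011110100 = 1780
0x98F = 100110001111
→ XOR → 111101111011 = 3963
0b000001001000 = 000001001000
→ OR → 111101111011 = 3963
0x1B2 = 000110110010
→ AND → 000100110010 = 306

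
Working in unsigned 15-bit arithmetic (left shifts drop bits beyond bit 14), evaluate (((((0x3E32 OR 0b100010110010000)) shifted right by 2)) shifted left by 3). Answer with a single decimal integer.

0x3E32 = 011111000110010
0b100010110010000 = 100010110010000
→ OR → 111111110110010 = 32690
→ shifted right by 2 → 001111111101100 = 8172
→ shifted left by 3 (mod 2^15) → 111111101100000 = 32608

32608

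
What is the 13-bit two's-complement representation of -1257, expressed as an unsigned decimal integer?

1257 in 13 bits: 0010011101001
Invert: 1101100010110
Add 1:  1101100010111 = 6935
(Check: 2^13 - 1257 = 8192 - 1257 = 6935.)

6935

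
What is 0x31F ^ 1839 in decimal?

0x31F = 01100011111
1839 = 11100101111
XOR → 10000110000 = 1072

1072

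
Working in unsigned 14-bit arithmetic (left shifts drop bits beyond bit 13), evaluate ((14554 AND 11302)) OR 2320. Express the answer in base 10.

14554 = 11100011011010
11302 = 10110000100110
→ AND → 10100000000010 = 10242
2320 = 00100100010000
→ OR → 10100100010010 = 10514

10514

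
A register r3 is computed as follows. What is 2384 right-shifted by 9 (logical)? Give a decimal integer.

2384 = 100101010000
shift right by 9 → 000000000100 = 4
(equivalently, floor(2384 / 512))

4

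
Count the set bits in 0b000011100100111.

7

n = 11100100111
Count the 1s: 1 + 1 + 1 + 1 + 1 + 1 + 1 = 7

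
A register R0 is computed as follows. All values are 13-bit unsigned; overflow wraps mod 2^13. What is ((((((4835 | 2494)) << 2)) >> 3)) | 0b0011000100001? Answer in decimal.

2047

4835 = 1001011100011
2494 = 0100110111110
→ | → 1101111111111 = 7167
→ << 2 (mod 2^13) → 0111111111100 = 4092
→ >> 3 → 0000111111111 = 511
0b0011000100001 = 0011000100001
→ | → 0011111111111 = 2047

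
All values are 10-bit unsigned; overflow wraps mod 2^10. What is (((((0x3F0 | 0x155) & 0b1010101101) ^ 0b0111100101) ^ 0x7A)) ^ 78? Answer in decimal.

884

0x3F0 = 1111110000
0x155 = 0101010101
→ | → 1111110101 = 1013
0b1010101101 = 1010101101
→ & → 1010100101 = 677
0b0111100101 = 0111100101
→ ^ → 1101000000 = 832
0x7A = 0001111010
→ ^ → 1100111010 = 826
78 = 0001001110
→ ^ → 1101110100 = 884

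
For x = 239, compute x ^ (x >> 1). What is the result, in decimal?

x = 11101111 = 239
x>>1 = 01110111
XOR  = 10011000 = 152
(x ^ (x >> 1) gives the standard binary-reflected Gray code of x.)

152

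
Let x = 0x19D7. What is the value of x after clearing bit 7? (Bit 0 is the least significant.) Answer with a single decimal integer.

x = 1100111010111
bit 7 is currently 1; clear it via x & ~(1 << 7) = x & ~128
→ 1100101010111 = 6487

6487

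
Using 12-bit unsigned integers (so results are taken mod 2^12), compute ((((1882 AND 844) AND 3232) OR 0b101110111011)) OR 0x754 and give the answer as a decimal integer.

1882 = 011101011010
844 = 001101001100
→ AND → 001101001000 = 840
3232 = 110010100000
→ AND → 000000000000 = 0
0b101110111011 = 101110111011
→ OR → 101110111011 = 3003
0x754 = 011101010100
→ OR → 111111111111 = 4095

4095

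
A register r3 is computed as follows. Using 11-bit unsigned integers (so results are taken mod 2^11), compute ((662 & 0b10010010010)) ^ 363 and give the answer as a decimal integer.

505

662 = 01010010110
0b10010010010 = 10010010010
→ & → 00010010010 = 146
363 = 00101101011
→ ^ → 00111111001 = 505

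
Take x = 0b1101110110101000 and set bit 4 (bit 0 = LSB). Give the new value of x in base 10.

x = 1101110110101000
bit 4 is currently 0; set it via x | (1 << 4) = x | 16
→ 1101110110111000 = 56760

56760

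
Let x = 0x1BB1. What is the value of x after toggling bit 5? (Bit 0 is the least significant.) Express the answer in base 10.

x = 01101110110001
bit 5 is currently 1; toggle it via x ^ (1 << 5) = x ^ 32
→ 01101110010001 = 7057

7057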